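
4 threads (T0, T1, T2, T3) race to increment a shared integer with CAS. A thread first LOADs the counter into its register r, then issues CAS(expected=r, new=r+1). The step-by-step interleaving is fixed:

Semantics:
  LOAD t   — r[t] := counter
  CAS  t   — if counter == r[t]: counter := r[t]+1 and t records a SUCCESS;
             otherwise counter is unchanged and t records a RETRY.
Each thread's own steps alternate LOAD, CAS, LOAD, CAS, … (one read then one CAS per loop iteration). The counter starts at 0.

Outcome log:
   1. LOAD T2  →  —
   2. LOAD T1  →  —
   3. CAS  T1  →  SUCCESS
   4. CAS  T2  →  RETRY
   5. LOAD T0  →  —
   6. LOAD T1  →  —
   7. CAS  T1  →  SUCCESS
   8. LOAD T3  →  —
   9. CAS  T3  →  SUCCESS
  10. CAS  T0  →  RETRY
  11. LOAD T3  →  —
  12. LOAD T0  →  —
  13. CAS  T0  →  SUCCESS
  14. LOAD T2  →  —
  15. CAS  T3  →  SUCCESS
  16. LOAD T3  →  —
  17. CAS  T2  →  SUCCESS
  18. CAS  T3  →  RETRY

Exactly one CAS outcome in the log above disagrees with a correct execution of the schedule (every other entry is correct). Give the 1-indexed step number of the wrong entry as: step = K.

Correct run:
   1) LOAD T2:  M=0  r_T2=0
   2) LOAD T1:  M=0  r_T1=0
   3) CAS  T1:  M=1  r_T1=0 ✓
   4) CAS  T2:  M=1  r_T2=0 ✗
   5) LOAD T0:  M=1  r_T0=1
   6) LOAD T1:  M=1  r_T1=1
   7) CAS  T1:  M=2  r_T1=1 ✓
   8) LOAD T3:  M=2  r_T3=2
   9) CAS  T3:  M=3  r_T3=2 ✓
  10) CAS  T0:  M=3  r_T0=1 ✗
  11) LOAD T3:  M=3  r_T3=3
  12) LOAD T0:  M=3  r_T0=3
  13) CAS  T0:  M=4  r_T0=3 ✓
  14) LOAD T2:  M=4  r_T2=4
  15) CAS  T3:  M=4  r_T3=3 ✗
  16) LOAD T3:  M=4  r_T3=4
  17) CAS  T2:  M=5  r_T2=4 ✓
  18) CAS  T3:  M=5  r_T3=4 ✗
Flip is step 15.

step = 15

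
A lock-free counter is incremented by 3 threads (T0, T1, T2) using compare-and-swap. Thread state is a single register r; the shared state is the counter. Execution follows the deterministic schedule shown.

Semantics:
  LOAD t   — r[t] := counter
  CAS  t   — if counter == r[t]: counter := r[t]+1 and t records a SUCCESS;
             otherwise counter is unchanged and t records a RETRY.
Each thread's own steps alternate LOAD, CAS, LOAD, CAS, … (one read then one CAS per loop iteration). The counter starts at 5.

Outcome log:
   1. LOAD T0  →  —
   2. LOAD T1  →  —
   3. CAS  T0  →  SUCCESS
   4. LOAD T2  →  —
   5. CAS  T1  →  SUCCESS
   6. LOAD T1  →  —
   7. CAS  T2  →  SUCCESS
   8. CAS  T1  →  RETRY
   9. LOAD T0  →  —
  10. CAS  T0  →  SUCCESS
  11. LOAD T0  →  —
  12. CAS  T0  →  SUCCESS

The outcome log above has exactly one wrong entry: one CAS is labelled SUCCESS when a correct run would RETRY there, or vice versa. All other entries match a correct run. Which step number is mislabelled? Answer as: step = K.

Re-executing:
step 1: T0 LOAD ⇒ load; ctr=5 reg=5
step 2: T1 LOAD ⇒ load; ctr=5 reg=5
step 3: T0 CAS ⇒ ok; ctr=6 reg=5
step 4: T2 LOAD ⇒ load; ctr=6 reg=6
step 5: T1 CAS ⇒ retry; ctr=6 reg=5
step 6: T1 LOAD ⇒ load; ctr=6 reg=6
step 7: T2 CAS ⇒ ok; ctr=7 reg=6
step 8: T1 CAS ⇒ retry; ctr=7 reg=6
step 9: T0 LOAD ⇒ load; ctr=7 reg=7
step 10: T0 CAS ⇒ ok; ctr=8 reg=7
step 11: T0 LOAD ⇒ load; ctr=8 reg=8
step 12: T0 CAS ⇒ ok; ctr=9 reg=8
Log disagrees first at step 5.

step = 5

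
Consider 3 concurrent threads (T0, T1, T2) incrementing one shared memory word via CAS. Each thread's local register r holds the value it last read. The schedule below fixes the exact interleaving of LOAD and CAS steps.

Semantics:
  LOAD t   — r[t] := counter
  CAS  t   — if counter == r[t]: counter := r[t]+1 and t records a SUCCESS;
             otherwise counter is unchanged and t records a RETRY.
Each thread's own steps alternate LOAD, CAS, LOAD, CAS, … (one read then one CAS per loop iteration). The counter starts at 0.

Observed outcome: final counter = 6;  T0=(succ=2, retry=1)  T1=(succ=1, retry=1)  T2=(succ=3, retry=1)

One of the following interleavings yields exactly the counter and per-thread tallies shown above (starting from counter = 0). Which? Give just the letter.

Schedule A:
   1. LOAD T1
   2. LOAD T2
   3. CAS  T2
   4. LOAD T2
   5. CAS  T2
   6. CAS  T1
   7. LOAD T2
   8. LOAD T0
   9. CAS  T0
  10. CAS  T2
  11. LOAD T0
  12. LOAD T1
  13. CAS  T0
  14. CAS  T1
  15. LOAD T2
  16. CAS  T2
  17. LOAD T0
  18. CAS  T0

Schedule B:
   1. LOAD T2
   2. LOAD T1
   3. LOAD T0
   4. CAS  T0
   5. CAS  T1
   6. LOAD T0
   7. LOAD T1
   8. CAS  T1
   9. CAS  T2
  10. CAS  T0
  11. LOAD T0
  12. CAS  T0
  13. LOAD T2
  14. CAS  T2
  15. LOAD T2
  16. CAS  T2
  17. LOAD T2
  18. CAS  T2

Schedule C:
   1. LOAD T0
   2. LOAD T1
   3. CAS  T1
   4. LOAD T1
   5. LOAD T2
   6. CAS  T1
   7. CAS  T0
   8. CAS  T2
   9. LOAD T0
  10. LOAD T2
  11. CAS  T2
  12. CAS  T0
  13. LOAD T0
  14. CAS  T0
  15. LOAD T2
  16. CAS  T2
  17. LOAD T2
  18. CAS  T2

B

Simulating candidate B:
step 1: T2 LOAD ⇒ load; ctr=0 reg=0
step 2: T1 LOAD ⇒ load; ctr=0 reg=0
step 3: T0 LOAD ⇒ load; ctr=0 reg=0
step 4: T0 CAS ⇒ ok; ctr=1 reg=0
step 5: T1 CAS ⇒ retry; ctr=1 reg=0
step 6: T0 LOAD ⇒ load; ctr=1 reg=1
step 7: T1 LOAD ⇒ load; ctr=1 reg=1
step 8: T1 CAS ⇒ ok; ctr=2 reg=1
step 9: T2 CAS ⇒ retry; ctr=2 reg=0
step 10: T0 CAS ⇒ retry; ctr=2 reg=1
step 11: T0 LOAD ⇒ load; ctr=2 reg=2
step 12: T0 CAS ⇒ ok; ctr=3 reg=2
step 13: T2 LOAD ⇒ load; ctr=3 reg=3
step 14: T2 CAS ⇒ ok; ctr=4 reg=3
step 15: T2 LOAD ⇒ load; ctr=4 reg=4
step 16: T2 CAS ⇒ ok; ctr=5 reg=4
step 17: T2 LOAD ⇒ load; ctr=5 reg=5
step 18: T2 CAS ⇒ ok; ctr=6 reg=5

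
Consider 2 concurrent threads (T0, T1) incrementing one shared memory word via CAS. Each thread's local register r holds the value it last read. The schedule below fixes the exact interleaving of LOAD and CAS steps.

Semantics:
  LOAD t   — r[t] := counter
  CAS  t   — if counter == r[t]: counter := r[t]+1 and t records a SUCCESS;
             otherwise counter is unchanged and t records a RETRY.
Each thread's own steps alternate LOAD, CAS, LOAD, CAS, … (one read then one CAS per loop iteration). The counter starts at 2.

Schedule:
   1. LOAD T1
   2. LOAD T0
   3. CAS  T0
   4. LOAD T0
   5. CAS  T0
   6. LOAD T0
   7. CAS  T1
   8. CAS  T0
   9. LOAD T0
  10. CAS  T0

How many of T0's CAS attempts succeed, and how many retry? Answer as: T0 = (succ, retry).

T0 = (4, 0)

#1 T1 reads 2
#2 T0 reads 2
#3 T0 CAS(2→3) writes; counter now 3
#4 T0 reads 3
#5 T0 CAS(3→4) writes; counter now 4
#6 T0 reads 4
#7 T1 CAS(2→3) fails; counter now 4
#8 T0 CAS(4→5) writes; counter now 5
#9 T0 reads 5
#10 T0 CAS(5→6) writes; counter now 6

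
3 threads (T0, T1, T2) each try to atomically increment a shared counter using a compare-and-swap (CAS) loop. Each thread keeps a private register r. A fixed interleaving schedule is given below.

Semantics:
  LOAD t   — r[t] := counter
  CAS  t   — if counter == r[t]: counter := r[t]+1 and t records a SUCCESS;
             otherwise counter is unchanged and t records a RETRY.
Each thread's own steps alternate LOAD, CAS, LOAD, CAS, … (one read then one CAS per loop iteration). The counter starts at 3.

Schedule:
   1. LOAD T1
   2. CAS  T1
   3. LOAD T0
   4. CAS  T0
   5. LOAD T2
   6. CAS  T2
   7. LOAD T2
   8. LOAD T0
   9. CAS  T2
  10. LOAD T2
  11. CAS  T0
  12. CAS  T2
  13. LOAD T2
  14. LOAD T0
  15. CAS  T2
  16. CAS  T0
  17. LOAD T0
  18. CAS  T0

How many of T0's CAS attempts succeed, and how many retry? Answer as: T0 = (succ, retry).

[1] T1.load  rd  (counter 3, T1.r 3)
[2] T1.cas  hit  (counter 4, T1.r 3)
[3] T0.load  rd  (counter 4, T0.r 4)
[4] T0.cas  hit  (counter 5, T0.r 4)
[5] T2.load  rd  (counter 5, T2.r 5)
[6] T2.cas  hit  (counter 6, T2.r 5)
[7] T2.load  rd  (counter 6, T2.r 6)
[8] T0.load  rd  (counter 6, T0.r 6)
[9] T2.cas  hit  (counter 7, T2.r 6)
[10] T2.load  rd  (counter 7, T2.r 7)
[11] T0.cas  miss  (counter 7, T0.r 6)
[12] T2.cas  hit  (counter 8, T2.r 7)
[13] T2.load  rd  (counter 8, T2.r 8)
[14] T0.load  rd  (counter 8, T0.r 8)
[15] T2.cas  hit  (counter 9, T2.r 8)
[16] T0.cas  miss  (counter 9, T0.r 8)
[17] T0.load  rd  (counter 9, T0.r 9)
[18] T0.cas  hit  (counter 10, T0.r 9)

T0 = (2, 2)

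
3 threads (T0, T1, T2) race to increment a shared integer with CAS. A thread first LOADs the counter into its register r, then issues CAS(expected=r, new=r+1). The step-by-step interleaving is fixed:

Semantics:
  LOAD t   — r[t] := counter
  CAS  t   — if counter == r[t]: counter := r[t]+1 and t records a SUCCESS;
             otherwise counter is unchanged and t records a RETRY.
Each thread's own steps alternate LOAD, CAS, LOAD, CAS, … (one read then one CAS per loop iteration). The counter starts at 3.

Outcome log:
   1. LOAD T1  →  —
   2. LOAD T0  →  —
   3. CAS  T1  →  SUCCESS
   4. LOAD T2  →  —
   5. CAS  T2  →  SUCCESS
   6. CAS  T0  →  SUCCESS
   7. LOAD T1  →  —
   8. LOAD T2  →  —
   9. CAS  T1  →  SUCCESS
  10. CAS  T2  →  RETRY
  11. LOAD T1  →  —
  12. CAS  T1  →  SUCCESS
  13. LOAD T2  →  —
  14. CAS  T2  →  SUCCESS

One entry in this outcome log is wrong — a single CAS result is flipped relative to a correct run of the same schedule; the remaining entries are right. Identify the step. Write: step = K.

Reference trace:
   1) LOAD T1:  M=3  r_T1=3
   2) LOAD T0:  M=3  r_T0=3
   3) CAS  T1:  M=4  r_T1=3 ✓
   4) LOAD T2:  M=4  r_T2=4
   5) CAS  T2:  M=5  r_T2=4 ✓
   6) CAS  T0:  M=5  r_T0=3 ✗
   7) LOAD T1:  M=5  r_T1=5
   8) LOAD T2:  M=5  r_T2=5
   9) CAS  T1:  M=6  r_T1=5 ✓
  10) CAS  T2:  M=6  r_T2=5 ✗
  11) LOAD T1:  M=6  r_T1=6
  12) CAS  T1:  M=7  r_T1=6 ✓
  13) LOAD T2:  M=7  r_T2=7
  14) CAS  T2:  M=8  r_T2=7 ✓
Flip is step 6.

step = 6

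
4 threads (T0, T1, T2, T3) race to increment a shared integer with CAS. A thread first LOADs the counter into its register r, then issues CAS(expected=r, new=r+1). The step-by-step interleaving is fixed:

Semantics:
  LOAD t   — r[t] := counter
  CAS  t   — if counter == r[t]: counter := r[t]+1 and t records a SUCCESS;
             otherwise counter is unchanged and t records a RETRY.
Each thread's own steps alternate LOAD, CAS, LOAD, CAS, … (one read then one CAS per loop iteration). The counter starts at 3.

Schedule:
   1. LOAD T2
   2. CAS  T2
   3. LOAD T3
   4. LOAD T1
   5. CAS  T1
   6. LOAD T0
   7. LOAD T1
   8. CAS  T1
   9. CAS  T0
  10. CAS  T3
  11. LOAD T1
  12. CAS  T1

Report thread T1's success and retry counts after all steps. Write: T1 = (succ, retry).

T1 = (3, 0)

step 1: T2 LOAD ⇒ load; ctr=3 reg=3
step 2: T2 CAS ⇒ ok; ctr=4 reg=3
step 3: T3 LOAD ⇒ load; ctr=4 reg=4
step 4: T1 LOAD ⇒ load; ctr=4 reg=4
step 5: T1 CAS ⇒ ok; ctr=5 reg=4
step 6: T0 LOAD ⇒ load; ctr=5 reg=5
step 7: T1 LOAD ⇒ load; ctr=5 reg=5
step 8: T1 CAS ⇒ ok; ctr=6 reg=5
step 9: T0 CAS ⇒ retry; ctr=6 reg=5
step 10: T3 CAS ⇒ retry; ctr=6 reg=4
step 11: T1 LOAD ⇒ load; ctr=6 reg=6
step 12: T1 CAS ⇒ ok; ctr=7 reg=6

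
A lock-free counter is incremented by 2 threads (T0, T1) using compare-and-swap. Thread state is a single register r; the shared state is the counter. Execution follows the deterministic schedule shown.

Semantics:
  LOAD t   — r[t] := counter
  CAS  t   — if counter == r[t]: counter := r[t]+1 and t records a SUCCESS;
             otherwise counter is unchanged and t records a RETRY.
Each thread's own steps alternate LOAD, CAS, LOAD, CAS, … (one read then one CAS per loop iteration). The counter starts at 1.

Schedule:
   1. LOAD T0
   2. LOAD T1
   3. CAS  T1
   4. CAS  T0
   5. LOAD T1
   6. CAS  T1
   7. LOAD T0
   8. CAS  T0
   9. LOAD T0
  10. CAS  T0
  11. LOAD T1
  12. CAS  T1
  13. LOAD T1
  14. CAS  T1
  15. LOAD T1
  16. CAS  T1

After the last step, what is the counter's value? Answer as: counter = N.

counter = 8

T0 LOAD — after: cnt=1, r=1 — load
T1 LOAD — after: cnt=1, r=1 — load
T1 CAS — after: cnt=2, r=1 — ok
T0 CAS — after: cnt=2, r=1 — retry
T1 LOAD — after: cnt=2, r=2 — load
T1 CAS — after: cnt=3, r=2 — ok
T0 LOAD — after: cnt=3, r=3 — load
T0 CAS — after: cnt=4, r=3 — ok
T0 LOAD — after: cnt=4, r=4 — load
T0 CAS — after: cnt=5, r=4 — ok
T1 LOAD — after: cnt=5, r=5 — load
T1 CAS — after: cnt=6, r=5 — ok
T1 LOAD — after: cnt=6, r=6 — load
T1 CAS — after: cnt=7, r=6 — ok
T1 LOAD — after: cnt=7, r=7 — load
T1 CAS — after: cnt=8, r=7 — ok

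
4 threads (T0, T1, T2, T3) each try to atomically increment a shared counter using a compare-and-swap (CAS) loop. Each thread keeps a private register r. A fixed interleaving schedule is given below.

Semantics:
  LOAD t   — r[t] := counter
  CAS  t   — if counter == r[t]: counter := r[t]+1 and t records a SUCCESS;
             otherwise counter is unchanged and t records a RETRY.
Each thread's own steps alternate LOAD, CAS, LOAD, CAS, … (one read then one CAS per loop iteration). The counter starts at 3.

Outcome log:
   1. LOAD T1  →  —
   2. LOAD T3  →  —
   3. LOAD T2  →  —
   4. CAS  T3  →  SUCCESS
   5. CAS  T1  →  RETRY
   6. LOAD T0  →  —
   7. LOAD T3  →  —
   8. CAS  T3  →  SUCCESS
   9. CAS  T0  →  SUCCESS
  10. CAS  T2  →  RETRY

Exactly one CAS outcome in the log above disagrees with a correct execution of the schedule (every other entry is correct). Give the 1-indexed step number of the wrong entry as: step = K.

step = 9

Reference trace:
T1 LOAD — after: cnt=3, r=3 — load
T3 LOAD — after: cnt=3, r=3 — load
T2 LOAD — after: cnt=3, r=3 — load
T3 CAS — after: cnt=4, r=3 — ok
T1 CAS — after: cnt=4, r=3 — retry
T0 LOAD — after: cnt=4, r=4 — load
T3 LOAD — after: cnt=4, r=4 — load
T3 CAS — after: cnt=5, r=4 — ok
T0 CAS — after: cnt=5, r=4 — retry
T2 CAS — after: cnt=5, r=3 — retry
Flip is step 9.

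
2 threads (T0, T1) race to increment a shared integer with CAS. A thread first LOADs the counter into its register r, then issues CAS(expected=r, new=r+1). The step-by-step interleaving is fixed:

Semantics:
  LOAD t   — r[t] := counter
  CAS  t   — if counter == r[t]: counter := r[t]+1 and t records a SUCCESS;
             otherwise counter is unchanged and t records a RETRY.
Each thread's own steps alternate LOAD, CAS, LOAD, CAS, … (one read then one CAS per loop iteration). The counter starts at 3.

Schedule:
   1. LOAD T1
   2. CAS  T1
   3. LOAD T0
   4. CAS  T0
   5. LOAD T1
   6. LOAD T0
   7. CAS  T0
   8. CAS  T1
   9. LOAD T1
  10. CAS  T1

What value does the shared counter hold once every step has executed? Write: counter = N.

#1 T1 reads 3
#2 T1 CAS(3→4) writes; counter now 4
#3 T0 reads 4
#4 T0 CAS(4→5) writes; counter now 5
#5 T1 reads 5
#6 T0 reads 5
#7 T0 CAS(5→6) writes; counter now 6
#8 T1 CAS(5→6) fails; counter now 6
#9 T1 reads 6
#10 T1 CAS(6→7) writes; counter now 7

counter = 7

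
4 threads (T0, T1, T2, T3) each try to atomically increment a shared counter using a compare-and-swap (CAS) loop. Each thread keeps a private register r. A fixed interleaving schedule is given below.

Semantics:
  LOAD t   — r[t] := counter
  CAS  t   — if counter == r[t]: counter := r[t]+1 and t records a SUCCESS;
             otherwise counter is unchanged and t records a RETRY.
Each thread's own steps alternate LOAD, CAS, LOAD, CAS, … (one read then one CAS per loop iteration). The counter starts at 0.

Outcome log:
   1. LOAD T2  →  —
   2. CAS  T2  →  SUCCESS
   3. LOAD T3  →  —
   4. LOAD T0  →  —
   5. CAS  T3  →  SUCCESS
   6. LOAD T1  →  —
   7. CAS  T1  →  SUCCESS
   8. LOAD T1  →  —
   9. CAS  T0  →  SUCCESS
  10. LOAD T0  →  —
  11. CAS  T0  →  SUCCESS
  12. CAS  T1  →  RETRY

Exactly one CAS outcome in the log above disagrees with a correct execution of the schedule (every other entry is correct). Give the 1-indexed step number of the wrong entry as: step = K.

Reference trace:
1. LOAD T2 → mem=0 r[T2]=0 [LOAD]
2. CAS T2 → mem=1 r[T2]=0 [OK]
3. LOAD T3 → mem=1 r[T3]=1 [LOAD]
4. LOAD T0 → mem=1 r[T0]=1 [LOAD]
5. CAS T3 → mem=2 r[T3]=1 [OK]
6. LOAD T1 → mem=2 r[T1]=2 [LOAD]
7. CAS T1 → mem=3 r[T1]=2 [OK]
8. LOAD T1 → mem=3 r[T1]=3 [LOAD]
9. CAS T0 → mem=3 r[T0]=1 [RETRY]
10. LOAD T0 → mem=3 r[T0]=3 [LOAD]
11. CAS T0 → mem=4 r[T0]=3 [OK]
12. CAS T1 → mem=4 r[T1]=3 [RETRY]
Flip is step 9.

step = 9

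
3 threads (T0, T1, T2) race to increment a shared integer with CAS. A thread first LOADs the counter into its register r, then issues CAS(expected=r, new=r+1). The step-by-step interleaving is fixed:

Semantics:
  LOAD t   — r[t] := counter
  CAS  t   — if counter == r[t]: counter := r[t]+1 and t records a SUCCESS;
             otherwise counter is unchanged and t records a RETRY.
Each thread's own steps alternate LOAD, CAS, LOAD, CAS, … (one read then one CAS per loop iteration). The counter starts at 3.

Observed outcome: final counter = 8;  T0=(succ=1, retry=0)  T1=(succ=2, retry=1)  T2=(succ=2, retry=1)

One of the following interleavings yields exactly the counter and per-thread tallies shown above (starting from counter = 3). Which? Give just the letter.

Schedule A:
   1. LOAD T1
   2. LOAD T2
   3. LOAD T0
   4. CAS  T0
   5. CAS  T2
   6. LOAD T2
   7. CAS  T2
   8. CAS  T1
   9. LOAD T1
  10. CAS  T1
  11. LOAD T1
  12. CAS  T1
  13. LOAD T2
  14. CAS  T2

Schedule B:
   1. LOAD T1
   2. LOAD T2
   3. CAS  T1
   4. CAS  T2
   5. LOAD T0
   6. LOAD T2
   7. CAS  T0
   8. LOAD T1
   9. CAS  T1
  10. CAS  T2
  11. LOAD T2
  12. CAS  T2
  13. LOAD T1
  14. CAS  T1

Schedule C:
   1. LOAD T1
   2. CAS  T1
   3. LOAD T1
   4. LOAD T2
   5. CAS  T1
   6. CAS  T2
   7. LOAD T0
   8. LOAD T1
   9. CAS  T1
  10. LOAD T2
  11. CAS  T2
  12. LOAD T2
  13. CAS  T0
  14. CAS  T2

Simulating candidate A:
[1] T1.load  rd  (counter 3, T1.r 3)
[2] T2.load  rd  (counter 3, T2.r 3)
[3] T0.load  rd  (counter 3, T0.r 3)
[4] T0.cas  hit  (counter 4, T0.r 3)
[5] T2.cas  miss  (counter 4, T2.r 3)
[6] T2.load  rd  (counter 4, T2.r 4)
[7] T2.cas  hit  (counter 5, T2.r 4)
[8] T1.cas  miss  (counter 5, T1.r 3)
[9] T1.load  rd  (counter 5, T1.r 5)
[10] T1.cas  hit  (counter 6, T1.r 5)
[11] T1.load  rd  (counter 6, T1.r 6)
[12] T1.cas  hit  (counter 7, T1.r 6)
[13] T2.load  rd  (counter 7, T2.r 7)
[14] T2.cas  hit  (counter 8, T2.r 7)

A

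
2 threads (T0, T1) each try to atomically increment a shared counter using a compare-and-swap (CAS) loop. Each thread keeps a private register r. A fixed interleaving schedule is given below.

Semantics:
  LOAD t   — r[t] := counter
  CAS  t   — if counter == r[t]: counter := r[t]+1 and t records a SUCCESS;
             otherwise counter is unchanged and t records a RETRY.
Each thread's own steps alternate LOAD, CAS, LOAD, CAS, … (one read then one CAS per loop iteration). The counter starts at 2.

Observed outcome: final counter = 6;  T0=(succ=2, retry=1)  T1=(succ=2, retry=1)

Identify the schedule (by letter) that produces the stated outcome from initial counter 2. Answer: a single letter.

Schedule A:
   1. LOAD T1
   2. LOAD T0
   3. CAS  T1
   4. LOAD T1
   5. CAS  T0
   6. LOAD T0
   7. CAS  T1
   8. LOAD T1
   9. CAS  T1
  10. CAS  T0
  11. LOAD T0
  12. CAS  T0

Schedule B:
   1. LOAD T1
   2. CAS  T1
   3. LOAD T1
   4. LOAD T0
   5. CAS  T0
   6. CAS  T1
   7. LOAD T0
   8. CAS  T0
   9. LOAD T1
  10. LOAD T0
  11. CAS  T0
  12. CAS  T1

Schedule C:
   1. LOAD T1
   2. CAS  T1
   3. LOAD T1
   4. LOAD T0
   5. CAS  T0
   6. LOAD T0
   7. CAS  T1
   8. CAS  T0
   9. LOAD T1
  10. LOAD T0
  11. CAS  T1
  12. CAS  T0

C

Tracing schedule C:
step 1: T1 LOAD ⇒ load; ctr=2 reg=2
step 2: T1 CAS ⇒ ok; ctr=3 reg=2
step 3: T1 LOAD ⇒ load; ctr=3 reg=3
step 4: T0 LOAD ⇒ load; ctr=3 reg=3
step 5: T0 CAS ⇒ ok; ctr=4 reg=3
step 6: T0 LOAD ⇒ load; ctr=4 reg=4
step 7: T1 CAS ⇒ retry; ctr=4 reg=3
step 8: T0 CAS ⇒ ok; ctr=5 reg=4
step 9: T1 LOAD ⇒ load; ctr=5 reg=5
step 10: T0 LOAD ⇒ load; ctr=5 reg=5
step 11: T1 CAS ⇒ ok; ctr=6 reg=5
step 12: T0 CAS ⇒ retry; ctr=6 reg=5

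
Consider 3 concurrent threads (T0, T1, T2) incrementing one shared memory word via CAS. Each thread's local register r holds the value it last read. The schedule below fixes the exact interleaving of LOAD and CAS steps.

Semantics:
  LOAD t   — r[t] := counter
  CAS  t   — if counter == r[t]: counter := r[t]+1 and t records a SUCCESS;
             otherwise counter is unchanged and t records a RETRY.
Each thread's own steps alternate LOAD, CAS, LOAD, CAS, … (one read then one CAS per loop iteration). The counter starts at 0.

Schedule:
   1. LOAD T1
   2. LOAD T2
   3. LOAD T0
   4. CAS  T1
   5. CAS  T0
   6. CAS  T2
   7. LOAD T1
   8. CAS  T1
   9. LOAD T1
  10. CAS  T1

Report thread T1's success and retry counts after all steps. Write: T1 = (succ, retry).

#1 T1 reads 0
#2 T2 reads 0
#3 T0 reads 0
#4 T1 CAS(0→1) writes; counter now 1
#5 T0 CAS(0→1) fails; counter now 1
#6 T2 CAS(0→1) fails; counter now 1
#7 T1 reads 1
#8 T1 CAS(1→2) writes; counter now 2
#9 T1 reads 2
#10 T1 CAS(2→3) writes; counter now 3

T1 = (3, 0)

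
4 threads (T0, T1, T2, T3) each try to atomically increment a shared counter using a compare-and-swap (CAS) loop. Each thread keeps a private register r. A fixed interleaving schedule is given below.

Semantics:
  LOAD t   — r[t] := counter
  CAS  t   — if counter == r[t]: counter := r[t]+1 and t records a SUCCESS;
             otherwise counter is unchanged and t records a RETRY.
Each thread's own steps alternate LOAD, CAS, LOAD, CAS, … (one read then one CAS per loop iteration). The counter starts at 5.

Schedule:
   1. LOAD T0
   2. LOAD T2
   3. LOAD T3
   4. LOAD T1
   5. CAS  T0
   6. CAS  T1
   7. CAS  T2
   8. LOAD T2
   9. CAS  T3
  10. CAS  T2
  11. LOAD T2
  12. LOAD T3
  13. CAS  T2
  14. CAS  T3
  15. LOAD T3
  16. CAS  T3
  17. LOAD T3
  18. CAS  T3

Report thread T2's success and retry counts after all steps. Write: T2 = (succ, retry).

   1) LOAD T0:  M=5  r_T0=5
   2) LOAD T2:  M=5  r_T2=5
   3) LOAD T3:  M=5  r_T3=5
   4) LOAD T1:  M=5  r_T1=5
   5) CAS  T0:  M=6  r_T0=5 ✓
   6) CAS  T1:  M=6  r_T1=5 ✗
   7) CAS  T2:  M=6  r_T2=5 ✗
   8) LOAD T2:  M=6  r_T2=6
   9) CAS  T3:  M=6  r_T3=5 ✗
  10) CAS  T2:  M=7  r_T2=6 ✓
  11) LOAD T2:  M=7  r_T2=7
  12) LOAD T3:  M=7  r_T3=7
  13) CAS  T2:  M=8  r_T2=7 ✓
  14) CAS  T3:  M=8  r_T3=7 ✗
  15) LOAD T3:  M=8  r_T3=8
  16) CAS  T3:  M=9  r_T3=8 ✓
  17) LOAD T3:  M=9  r_T3=9
  18) CAS  T3:  M=10  r_T3=9 ✓

T2 = (2, 1)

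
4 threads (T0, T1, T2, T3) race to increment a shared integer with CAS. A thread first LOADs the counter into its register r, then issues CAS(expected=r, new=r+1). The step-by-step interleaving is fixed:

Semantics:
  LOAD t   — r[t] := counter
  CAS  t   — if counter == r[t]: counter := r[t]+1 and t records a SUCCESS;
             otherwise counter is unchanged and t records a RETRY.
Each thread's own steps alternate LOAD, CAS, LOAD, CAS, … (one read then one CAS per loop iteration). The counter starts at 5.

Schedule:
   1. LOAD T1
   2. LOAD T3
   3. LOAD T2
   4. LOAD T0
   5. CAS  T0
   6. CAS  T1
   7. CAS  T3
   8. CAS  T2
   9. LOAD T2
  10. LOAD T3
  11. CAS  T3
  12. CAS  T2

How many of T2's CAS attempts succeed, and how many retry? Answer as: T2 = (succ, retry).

T2 = (0, 2)

#1 T1 reads 5
#2 T3 reads 5
#3 T2 reads 5
#4 T0 reads 5
#5 T0 CAS(5→6) writes; counter now 6
#6 T1 CAS(5→6) fails; counter now 6
#7 T3 CAS(5→6) fails; counter now 6
#8 T2 CAS(5→6) fails; counter now 6
#9 T2 reads 6
#10 T3 reads 6
#11 T3 CAS(6→7) writes; counter now 7
#12 T2 CAS(6→7) fails; counter now 7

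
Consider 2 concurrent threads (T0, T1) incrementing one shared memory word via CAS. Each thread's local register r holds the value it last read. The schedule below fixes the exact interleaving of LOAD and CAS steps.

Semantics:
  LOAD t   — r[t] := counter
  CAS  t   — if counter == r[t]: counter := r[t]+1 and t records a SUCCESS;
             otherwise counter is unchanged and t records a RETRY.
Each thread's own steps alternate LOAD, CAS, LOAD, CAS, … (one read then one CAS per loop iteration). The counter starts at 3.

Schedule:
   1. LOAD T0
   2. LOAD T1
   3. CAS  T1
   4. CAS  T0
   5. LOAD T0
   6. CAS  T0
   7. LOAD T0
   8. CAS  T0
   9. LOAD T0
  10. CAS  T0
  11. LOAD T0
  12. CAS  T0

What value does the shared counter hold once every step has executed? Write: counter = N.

step 1: T0 LOAD ⇒ load; ctr=3 reg=3
step 2: T1 LOAD ⇒ load; ctr=3 reg=3
step 3: T1 CAS ⇒ ok; ctr=4 reg=3
step 4: T0 CAS ⇒ retry; ctr=4 reg=3
step 5: T0 LOAD ⇒ load; ctr=4 reg=4
step 6: T0 CAS ⇒ ok; ctr=5 reg=4
step 7: T0 LOAD ⇒ load; ctr=5 reg=5
step 8: T0 CAS ⇒ ok; ctr=6 reg=5
step 9: T0 LOAD ⇒ load; ctr=6 reg=6
step 10: T0 CAS ⇒ ok; ctr=7 reg=6
step 11: T0 LOAD ⇒ load; ctr=7 reg=7
step 12: T0 CAS ⇒ ok; ctr=8 reg=7

counter = 8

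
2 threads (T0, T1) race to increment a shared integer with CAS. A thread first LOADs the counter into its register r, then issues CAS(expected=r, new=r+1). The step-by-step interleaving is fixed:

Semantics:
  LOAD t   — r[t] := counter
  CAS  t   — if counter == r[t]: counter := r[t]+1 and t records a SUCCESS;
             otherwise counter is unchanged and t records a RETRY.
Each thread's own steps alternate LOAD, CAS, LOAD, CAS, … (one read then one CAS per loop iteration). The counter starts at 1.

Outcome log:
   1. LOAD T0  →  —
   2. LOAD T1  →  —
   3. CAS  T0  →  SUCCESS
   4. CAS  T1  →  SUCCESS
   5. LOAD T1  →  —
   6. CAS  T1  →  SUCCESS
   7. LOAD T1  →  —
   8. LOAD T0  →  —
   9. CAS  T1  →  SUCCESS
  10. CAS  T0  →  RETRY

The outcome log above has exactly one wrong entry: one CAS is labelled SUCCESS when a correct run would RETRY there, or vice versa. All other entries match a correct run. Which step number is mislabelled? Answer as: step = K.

step = 4

Correct run:
1. LOAD T0 → mem=1 r[T0]=1 [LOAD]
2. LOAD T1 → mem=1 r[T1]=1 [LOAD]
3. CAS T0 → mem=2 r[T0]=1 [OK]
4. CAS T1 → mem=2 r[T1]=1 [RETRY]
5. LOAD T1 → mem=2 r[T1]=2 [LOAD]
6. CAS T1 → mem=3 r[T1]=2 [OK]
7. LOAD T1 → mem=3 r[T1]=3 [LOAD]
8. LOAD T0 → mem=3 r[T0]=3 [LOAD]
9. CAS T1 → mem=4 r[T1]=3 [OK]
10. CAS T0 → mem=4 r[T0]=3 [RETRY]
Mismatch at 4.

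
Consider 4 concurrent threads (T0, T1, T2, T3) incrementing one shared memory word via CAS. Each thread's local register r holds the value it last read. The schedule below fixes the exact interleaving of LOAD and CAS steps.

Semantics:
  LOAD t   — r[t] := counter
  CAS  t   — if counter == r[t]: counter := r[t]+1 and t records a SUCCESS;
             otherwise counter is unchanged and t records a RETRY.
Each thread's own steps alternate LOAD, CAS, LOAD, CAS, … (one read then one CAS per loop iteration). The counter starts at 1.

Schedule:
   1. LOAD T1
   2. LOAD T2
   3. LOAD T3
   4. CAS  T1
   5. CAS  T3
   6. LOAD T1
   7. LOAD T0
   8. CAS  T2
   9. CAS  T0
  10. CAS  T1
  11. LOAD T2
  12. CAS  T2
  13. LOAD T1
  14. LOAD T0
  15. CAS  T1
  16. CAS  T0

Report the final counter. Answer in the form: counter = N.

counter = 5

#1 T1 reads 1
#2 T2 reads 1
#3 T3 reads 1
#4 T1 CAS(1→2) writes; counter now 2
#5 T3 CAS(1→2) fails; counter now 2
#6 T1 reads 2
#7 T0 reads 2
#8 T2 CAS(1→2) fails; counter now 2
#9 T0 CAS(2→3) writes; counter now 3
#10 T1 CAS(2→3) fails; counter now 3
#11 T2 reads 3
#12 T2 CAS(3→4) writes; counter now 4
#13 T1 reads 4
#14 T0 reads 4
#15 T1 CAS(4→5) writes; counter now 5
#16 T0 CAS(4→5) fails; counter now 5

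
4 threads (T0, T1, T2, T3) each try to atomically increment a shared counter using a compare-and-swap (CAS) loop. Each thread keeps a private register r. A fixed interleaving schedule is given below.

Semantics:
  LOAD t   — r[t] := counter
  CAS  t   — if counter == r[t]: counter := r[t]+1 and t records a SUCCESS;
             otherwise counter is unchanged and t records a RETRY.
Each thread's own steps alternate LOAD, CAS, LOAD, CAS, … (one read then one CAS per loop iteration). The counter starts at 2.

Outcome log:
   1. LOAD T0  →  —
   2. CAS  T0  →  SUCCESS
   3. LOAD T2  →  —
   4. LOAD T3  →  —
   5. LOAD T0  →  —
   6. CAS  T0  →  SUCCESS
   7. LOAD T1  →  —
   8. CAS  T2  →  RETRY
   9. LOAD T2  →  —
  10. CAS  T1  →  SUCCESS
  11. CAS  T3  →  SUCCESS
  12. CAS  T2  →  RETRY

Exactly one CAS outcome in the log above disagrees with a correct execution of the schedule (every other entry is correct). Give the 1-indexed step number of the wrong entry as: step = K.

Correct run:
1. LOAD T0 → mem=2 r[T0]=2 [LOAD]
2. CAS T0 → mem=3 r[T0]=2 [OK]
3. LOAD T2 → mem=3 r[T2]=3 [LOAD]
4. LOAD T3 → mem=3 r[T3]=3 [LOAD]
5. LOAD T0 → mem=3 r[T0]=3 [LOAD]
6. CAS T0 → mem=4 r[T0]=3 [OK]
7. LOAD T1 → mem=4 r[T1]=4 [LOAD]
8. CAS T2 → mem=4 r[T2]=3 [RETRY]
9. LOAD T2 → mem=4 r[T2]=4 [LOAD]
10. CAS T1 → mem=5 r[T1]=4 [OK]
11. CAS T3 → mem=5 r[T3]=3 [RETRY]
12. CAS T2 → mem=5 r[T2]=4 [RETRY]
Mismatch at 11.

step = 11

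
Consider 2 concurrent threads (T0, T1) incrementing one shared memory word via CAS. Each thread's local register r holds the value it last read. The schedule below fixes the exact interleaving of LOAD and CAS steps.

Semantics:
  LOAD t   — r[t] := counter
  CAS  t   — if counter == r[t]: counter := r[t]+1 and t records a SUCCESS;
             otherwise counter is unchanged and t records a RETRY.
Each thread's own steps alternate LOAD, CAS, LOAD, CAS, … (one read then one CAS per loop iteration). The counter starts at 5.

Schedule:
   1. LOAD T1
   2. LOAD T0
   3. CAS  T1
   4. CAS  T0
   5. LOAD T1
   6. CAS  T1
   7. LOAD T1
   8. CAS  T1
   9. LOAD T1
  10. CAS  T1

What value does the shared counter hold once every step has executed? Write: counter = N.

counter = 9

T1 LOAD — after: cnt=5, r=5 — load
T0 LOAD — after: cnt=5, r=5 — load
T1 CAS — after: cnt=6, r=5 — ok
T0 CAS — after: cnt=6, r=5 — retry
T1 LOAD — after: cnt=6, r=6 — load
T1 CAS — after: cnt=7, r=6 — ok
T1 LOAD — after: cnt=7, r=7 — load
T1 CAS — after: cnt=8, r=7 — ok
T1 LOAD — after: cnt=8, r=8 — load
T1 CAS — after: cnt=9, r=8 — ok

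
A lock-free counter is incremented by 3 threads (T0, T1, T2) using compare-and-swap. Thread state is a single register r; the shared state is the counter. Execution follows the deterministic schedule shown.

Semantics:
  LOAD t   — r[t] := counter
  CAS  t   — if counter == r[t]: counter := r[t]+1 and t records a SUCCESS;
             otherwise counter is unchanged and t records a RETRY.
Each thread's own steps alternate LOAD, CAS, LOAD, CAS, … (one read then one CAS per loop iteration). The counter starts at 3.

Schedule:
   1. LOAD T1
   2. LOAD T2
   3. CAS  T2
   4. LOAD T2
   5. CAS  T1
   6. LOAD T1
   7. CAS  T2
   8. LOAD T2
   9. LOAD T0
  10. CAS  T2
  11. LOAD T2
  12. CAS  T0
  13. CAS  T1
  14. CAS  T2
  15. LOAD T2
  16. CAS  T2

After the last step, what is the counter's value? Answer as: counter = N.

counter = 8

#1 T1 reads 3
#2 T2 reads 3
#3 T2 CAS(3→4) writes; counter now 4
#4 T2 reads 4
#5 T1 CAS(3→4) fails; counter now 4
#6 T1 reads 4
#7 T2 CAS(4→5) writes; counter now 5
#8 T2 reads 5
#9 T0 reads 5
#10 T2 CAS(5→6) writes; counter now 6
#11 T2 reads 6
#12 T0 CAS(5→6) fails; counter now 6
#13 T1 CAS(4→5) fails; counter now 6
#14 T2 CAS(6→7) writes; counter now 7
#15 T2 reads 7
#16 T2 CAS(7→8) writes; counter now 8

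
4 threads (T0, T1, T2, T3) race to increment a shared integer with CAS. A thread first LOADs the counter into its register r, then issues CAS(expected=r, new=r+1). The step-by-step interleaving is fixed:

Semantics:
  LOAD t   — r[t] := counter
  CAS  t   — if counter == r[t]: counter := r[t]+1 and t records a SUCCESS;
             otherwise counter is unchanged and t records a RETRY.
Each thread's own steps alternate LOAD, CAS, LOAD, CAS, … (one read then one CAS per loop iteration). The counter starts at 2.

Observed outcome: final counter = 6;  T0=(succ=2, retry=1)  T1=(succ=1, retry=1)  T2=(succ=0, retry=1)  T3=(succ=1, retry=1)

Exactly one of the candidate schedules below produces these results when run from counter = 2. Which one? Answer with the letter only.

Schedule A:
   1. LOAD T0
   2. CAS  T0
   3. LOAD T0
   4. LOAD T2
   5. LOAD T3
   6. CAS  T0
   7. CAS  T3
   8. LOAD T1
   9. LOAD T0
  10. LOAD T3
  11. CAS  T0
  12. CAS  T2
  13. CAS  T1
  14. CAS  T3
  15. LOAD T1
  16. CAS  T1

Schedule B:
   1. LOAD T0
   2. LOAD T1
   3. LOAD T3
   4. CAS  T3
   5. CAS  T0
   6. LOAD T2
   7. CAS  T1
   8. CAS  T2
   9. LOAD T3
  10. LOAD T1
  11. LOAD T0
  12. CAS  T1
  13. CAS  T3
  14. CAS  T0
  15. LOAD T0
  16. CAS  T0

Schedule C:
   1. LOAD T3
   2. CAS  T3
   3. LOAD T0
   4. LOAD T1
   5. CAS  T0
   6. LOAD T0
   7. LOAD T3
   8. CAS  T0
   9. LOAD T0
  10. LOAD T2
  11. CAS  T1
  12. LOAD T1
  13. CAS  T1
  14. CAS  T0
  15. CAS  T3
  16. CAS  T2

Simulating candidate C:
#1 T3 reads 2
#2 T3 CAS(2→3) writes; counter now 3
#3 T0 reads 3
#4 T1 reads 3
#5 T0 CAS(3→4) writes; counter now 4
#6 T0 reads 4
#7 T3 reads 4
#8 T0 CAS(4→5) writes; counter now 5
#9 T0 reads 5
#10 T2 reads 5
#11 T1 CAS(3→4) fails; counter now 5
#12 T1 reads 5
#13 T1 CAS(5→6) writes; counter now 6
#14 T0 CAS(5→6) fails; counter now 6
#15 T3 CAS(4→5) fails; counter now 6
#16 T2 CAS(5→6) fails; counter now 6

C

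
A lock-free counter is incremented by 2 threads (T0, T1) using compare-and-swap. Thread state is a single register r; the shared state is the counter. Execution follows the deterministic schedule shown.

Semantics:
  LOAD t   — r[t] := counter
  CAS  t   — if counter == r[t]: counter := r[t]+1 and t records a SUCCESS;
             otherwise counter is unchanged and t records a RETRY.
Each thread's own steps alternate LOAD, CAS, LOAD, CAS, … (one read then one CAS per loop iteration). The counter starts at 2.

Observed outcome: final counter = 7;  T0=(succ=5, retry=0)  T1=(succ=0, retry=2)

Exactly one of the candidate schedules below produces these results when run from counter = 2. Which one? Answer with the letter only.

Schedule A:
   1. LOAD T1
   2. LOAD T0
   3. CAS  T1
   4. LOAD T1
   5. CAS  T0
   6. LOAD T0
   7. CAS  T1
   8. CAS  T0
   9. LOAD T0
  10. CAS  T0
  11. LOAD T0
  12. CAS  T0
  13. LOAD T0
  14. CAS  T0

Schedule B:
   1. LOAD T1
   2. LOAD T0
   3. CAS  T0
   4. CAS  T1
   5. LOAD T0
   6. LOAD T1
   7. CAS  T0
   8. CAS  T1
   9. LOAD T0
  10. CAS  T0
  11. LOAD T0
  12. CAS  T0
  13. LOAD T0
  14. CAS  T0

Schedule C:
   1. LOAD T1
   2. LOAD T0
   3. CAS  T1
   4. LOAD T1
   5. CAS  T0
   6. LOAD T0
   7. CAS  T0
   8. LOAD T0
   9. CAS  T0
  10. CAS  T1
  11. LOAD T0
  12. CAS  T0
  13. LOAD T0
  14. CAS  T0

B

Tracing schedule B:
step 1: T1 LOAD ⇒ load; ctr=2 reg=2
step 2: T0 LOAD ⇒ load; ctr=2 reg=2
step 3: T0 CAS ⇒ ok; ctr=3 reg=2
step 4: T1 CAS ⇒ retry; ctr=3 reg=2
step 5: T0 LOAD ⇒ load; ctr=3 reg=3
step 6: T1 LOAD ⇒ load; ctr=3 reg=3
step 7: T0 CAS ⇒ ok; ctr=4 reg=3
step 8: T1 CAS ⇒ retry; ctr=4 reg=3
step 9: T0 LOAD ⇒ load; ctr=4 reg=4
step 10: T0 CAS ⇒ ok; ctr=5 reg=4
step 11: T0 LOAD ⇒ load; ctr=5 reg=5
step 12: T0 CAS ⇒ ok; ctr=6 reg=5
step 13: T0 LOAD ⇒ load; ctr=6 reg=6
step 14: T0 CAS ⇒ ok; ctr=7 reg=6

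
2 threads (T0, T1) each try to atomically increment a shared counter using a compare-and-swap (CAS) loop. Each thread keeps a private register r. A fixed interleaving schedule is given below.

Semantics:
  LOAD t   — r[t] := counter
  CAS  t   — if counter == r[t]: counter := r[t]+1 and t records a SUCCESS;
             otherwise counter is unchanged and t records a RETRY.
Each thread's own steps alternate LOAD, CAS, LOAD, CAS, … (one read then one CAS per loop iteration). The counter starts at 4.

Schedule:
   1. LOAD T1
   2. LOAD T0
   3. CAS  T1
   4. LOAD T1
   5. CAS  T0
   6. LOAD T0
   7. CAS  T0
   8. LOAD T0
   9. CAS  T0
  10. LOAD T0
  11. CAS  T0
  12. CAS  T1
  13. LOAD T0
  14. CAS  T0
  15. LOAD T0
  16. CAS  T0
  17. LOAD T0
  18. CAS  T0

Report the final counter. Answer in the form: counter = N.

T1 LOAD — after: cnt=4, r=4 — load
T0 LOAD — after: cnt=4, r=4 — load
T1 CAS — after: cnt=5, r=4 — ok
T1 LOAD — after: cnt=5, r=5 — load
T0 CAS — after: cnt=5, r=4 — retry
T0 LOAD — after: cnt=5, r=5 — load
T0 CAS — after: cnt=6, r=5 — ok
T0 LOAD — after: cnt=6, r=6 — load
T0 CAS — after: cnt=7, r=6 — ok
T0 LOAD — after: cnt=7, r=7 — load
T0 CAS — after: cnt=8, r=7 — ok
T1 CAS — after: cnt=8, r=5 — retry
T0 LOAD — after: cnt=8, r=8 — load
T0 CAS — after: cnt=9, r=8 — ok
T0 LOAD — after: cnt=9, r=9 — load
T0 CAS — after: cnt=10, r=9 — ok
T0 LOAD — after: cnt=10, r=10 — load
T0 CAS — after: cnt=11, r=10 — ok

counter = 11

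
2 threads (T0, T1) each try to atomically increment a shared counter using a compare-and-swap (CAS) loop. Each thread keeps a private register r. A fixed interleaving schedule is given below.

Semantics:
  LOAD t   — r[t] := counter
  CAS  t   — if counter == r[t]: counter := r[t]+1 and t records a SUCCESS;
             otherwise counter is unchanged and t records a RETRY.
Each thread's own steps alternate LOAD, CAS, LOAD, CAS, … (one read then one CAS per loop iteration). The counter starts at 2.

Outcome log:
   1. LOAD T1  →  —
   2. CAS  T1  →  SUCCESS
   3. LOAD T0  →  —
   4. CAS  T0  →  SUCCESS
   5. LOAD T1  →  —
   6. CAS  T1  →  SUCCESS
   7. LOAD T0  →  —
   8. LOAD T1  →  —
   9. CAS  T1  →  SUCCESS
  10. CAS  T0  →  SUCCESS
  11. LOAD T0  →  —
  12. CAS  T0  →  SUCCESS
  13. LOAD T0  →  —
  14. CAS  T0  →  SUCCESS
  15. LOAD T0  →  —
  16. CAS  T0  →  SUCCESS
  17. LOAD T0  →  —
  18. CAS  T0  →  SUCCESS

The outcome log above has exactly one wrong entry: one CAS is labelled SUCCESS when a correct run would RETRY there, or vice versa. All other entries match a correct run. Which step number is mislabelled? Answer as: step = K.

step = 10

Reference trace:
[1] T1.load  rd  (counter 2, T1.r 2)
[2] T1.cas  hit  (counter 3, T1.r 2)
[3] T0.load  rd  (counter 3, T0.r 3)
[4] T0.cas  hit  (counter 4, T0.r 3)
[5] T1.load  rd  (counter 4, T1.r 4)
[6] T1.cas  hit  (counter 5, T1.r 4)
[7] T0.load  rd  (counter 5, T0.r 5)
[8] T1.load  rd  (counter 5, T1.r 5)
[9] T1.cas  hit  (counter 6, T1.r 5)
[10] T0.cas  miss  (counter 6, T0.r 5)
[11] T0.load  rd  (counter 6, T0.r 6)
[12] T0.cas  hit  (counter 7, T0.r 6)
[13] T0.load  rd  (counter 7, T0.r 7)
[14] T0.cas  hit  (counter 8, T0.r 7)
[15] T0.load  rd  (counter 8, T0.r 8)
[16] T0.cas  hit  (counter 9, T0.r 8)
[17] T0.load  rd  (counter 9, T0.r 9)
[18] T0.cas  hit  (counter 10, T0.r 9)
Flip is step 10.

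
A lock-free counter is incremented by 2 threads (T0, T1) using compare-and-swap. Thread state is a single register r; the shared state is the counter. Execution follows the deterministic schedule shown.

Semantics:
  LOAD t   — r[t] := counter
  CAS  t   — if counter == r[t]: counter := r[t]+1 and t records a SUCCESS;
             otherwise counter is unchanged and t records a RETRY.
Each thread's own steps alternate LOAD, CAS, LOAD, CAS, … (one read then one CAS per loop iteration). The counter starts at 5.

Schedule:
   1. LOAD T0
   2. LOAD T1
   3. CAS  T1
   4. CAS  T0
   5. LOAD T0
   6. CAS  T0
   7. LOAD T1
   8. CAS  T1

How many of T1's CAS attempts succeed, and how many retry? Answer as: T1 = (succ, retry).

T1 = (2, 0)

T0 LOAD — after: cnt=5, r=5 — load
T1 LOAD — after: cnt=5, r=5 — load
T1 CAS — after: cnt=6, r=5 — ok
T0 CAS — after: cnt=6, r=5 — retry
T0 LOAD — after: cnt=6, r=6 — load
T0 CAS — after: cnt=7, r=6 — ok
T1 LOAD — after: cnt=7, r=7 — load
T1 CAS — after: cnt=8, r=7 — ok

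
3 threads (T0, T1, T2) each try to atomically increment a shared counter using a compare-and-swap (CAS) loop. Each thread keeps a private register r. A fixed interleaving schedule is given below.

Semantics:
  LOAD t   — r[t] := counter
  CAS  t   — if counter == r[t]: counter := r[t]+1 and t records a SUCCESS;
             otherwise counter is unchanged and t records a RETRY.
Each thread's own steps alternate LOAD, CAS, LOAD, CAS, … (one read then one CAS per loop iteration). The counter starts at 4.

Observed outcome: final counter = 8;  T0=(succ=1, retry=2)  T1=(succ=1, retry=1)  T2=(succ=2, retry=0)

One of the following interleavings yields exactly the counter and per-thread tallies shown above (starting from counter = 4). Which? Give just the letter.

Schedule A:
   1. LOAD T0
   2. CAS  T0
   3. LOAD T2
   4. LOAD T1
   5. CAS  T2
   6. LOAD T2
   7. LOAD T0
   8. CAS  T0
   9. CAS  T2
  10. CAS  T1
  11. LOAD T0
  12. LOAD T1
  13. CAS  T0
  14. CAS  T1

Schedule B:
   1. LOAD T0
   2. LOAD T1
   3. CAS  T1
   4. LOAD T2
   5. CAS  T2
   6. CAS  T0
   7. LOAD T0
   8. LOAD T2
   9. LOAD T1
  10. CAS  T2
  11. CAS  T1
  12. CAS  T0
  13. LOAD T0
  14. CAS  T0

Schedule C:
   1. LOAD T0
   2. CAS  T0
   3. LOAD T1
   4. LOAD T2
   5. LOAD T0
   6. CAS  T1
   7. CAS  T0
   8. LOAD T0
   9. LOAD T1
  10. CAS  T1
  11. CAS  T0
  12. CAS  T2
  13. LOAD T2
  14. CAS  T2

B

Run B:
step 1: T0 LOAD ⇒ load; ctr=4 reg=4
step 2: T1 LOAD ⇒ load; ctr=4 reg=4
step 3: T1 CAS ⇒ ok; ctr=5 reg=4
step 4: T2 LOAD ⇒ load; ctr=5 reg=5
step 5: T2 CAS ⇒ ok; ctr=6 reg=5
step 6: T0 CAS ⇒ retry; ctr=6 reg=4
step 7: T0 LOAD ⇒ load; ctr=6 reg=6
step 8: T2 LOAD ⇒ load; ctr=6 reg=6
step 9: T1 LOAD ⇒ load; ctr=6 reg=6
step 10: T2 CAS ⇒ ok; ctr=7 reg=6
step 11: T1 CAS ⇒ retry; ctr=7 reg=6
step 12: T0 CAS ⇒ retry; ctr=7 reg=6
step 13: T0 LOAD ⇒ load; ctr=7 reg=7
step 14: T0 CAS ⇒ ok; ctr=8 reg=7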